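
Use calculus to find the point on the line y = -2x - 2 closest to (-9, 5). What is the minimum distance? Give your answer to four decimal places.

Minimize D(x)^2 = (x + 9)^2 + (-2x - 7)^2.
d/dx[D^2] = 2(x + 9) + 2·(-2)·(-2x - 7) = 0 ⇒ x = -23/5.
Then y = 36/5 and the distance is √(121/5) ≈ 4.9193.

4.9193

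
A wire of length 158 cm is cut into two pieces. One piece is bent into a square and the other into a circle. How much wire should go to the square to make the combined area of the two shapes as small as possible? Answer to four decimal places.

Let x be the length used for the square. Square side x/4; circle radius (158−x)/(2π).
A(x) = (x/4)² + π·((158−x)/(2π))² = x²/16 + (158−x)²/(4π) for 0 ≤ x ≤ 158. A'(x) = x/8 − (158−x)/(2π) = 0 gives x = 4·158/(π+4) ≈ 88.4957.
A'' = 1/8 + 1/(2π) > 0, so this gives the minimum combined area; x ≈ 88.4957 cm to the square.

88.4957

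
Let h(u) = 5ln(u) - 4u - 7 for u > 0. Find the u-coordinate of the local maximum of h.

5/4

h'(u) = 5/u − 4 = 0 gives u = 5/4.
h''(u) = -5/u², which is negative for u > 0, so this is a local maximum.
h(5/4) = 5·ln(5/4) - 5 - 7 ≈ -10.8843.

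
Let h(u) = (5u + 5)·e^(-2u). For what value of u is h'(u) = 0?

Differentiating with the product rule gives h'(u) = (-10u - 5)·e^(-2u). Since e^(-2u) > 0, the only critical point is u = -1/2.
h''(-1/2) has the same sign as -10 < 0, so this is a local maximum.
h(-1/2) = (5/2)·e^(1) ≈ 6.7957.

-1/2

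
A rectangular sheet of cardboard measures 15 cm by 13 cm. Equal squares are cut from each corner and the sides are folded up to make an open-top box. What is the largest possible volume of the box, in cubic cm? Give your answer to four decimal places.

With cut size x, the volume is V(x) = x(15 − 2x)(13 − 2x) for 0 < x < 6.5.
V'(x) = 12x^2 − 112x + 195. Setting V'(x) = 0 gives x ≈ 2.3155 (the root in (0, 6.5)).
V''(x) = 24x − 112 is negative there, so this is the maximum; V ≈ 200.9348.

200.9348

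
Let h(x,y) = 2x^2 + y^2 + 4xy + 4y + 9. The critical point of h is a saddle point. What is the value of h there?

13

∂h/∂x = 4x + 4y = 0 and ∂h/∂y = 4x + 2y + 4 = 0, so (x, y) = (-2, 2).
The Hessian has h_{xx} = 4, h_{yy} = 2, h_{xy} = 4, giving D = -8 < 0, so the point is a saddle point.
h(-2, 2) = 13.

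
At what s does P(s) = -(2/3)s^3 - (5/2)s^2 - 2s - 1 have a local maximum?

-1/2

P'(s) = -2s^2 - 5s - 2. Setting P'(s) = 0 gives s ∈ {-2, -1/2}.
Second-derivative test with P''(s) = -4s - 5: P''(-2) = 3 > 0 ⇒ local minimum; P''(-1/2) = -3 < 0 ⇒ local maximum.
So the local maximum value is P(-1/2) = -13/24.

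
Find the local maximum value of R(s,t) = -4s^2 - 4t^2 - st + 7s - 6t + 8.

∂R/∂s = -8s - t + 7 = 0 and ∂R/∂t = -s - 8t - 6 = 0, so (s, t) = (62/63, -55/63).
The Hessian has R_{ss} = -8, R_{tt} = -8, R_{st} = -1, giving D = 63 > 0 with R_{ss} < 0, so the point is a local maximum.
R(62/63, -55/63) = 886/63.

886/63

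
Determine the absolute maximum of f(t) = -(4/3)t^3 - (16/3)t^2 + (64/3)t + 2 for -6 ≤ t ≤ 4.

f'(t) = -4t^2 - (32/3)t + 64/3, which vanishes at t = -4 and t = 4/3.
Candidates: f(-6) = -30,  f(-4) = -250/3,  f(4/3) = 1442/81,  f(4) = -250/3.
So the maximum is f(4/3) = 1442/81.

1442/81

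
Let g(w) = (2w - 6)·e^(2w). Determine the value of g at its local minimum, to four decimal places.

By the product rule, g'(w) = (4w - 10)·e^(2w). Since e^(2w) > 0, the only critical point is w = 5/2.
g''(5/2) has the same sign as 4 > 0, so this is a local minimum.
g(5/2) = (-1)·e^(5) ≈ -148.4132.

-148.4132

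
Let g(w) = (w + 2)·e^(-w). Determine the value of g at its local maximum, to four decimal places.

g'(w) = 1·e^(-w) + (w + 2)·(-1)·e^(-w) = (-w - 1)·e^(-w). Since e^(-w) > 0, the only critical point is w = -1.
g''(-1) has the same sign as -1 < 0, so this is a local maximum.
g(-1) = (1)·e^(1) ≈ 2.7183.

2.7183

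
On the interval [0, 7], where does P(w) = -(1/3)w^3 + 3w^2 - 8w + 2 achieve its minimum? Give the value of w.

P'(w) = -w^2 + 6w - 8, which vanishes at w = 2 and w = 4.
Compare values at every candidate in [0, 7]: P(0) = 2,  P(2) = -14/3,  P(4) = -10/3,  P(7) = -64/3.
Hence the absolute minimum is -64/3 at w = 7.

7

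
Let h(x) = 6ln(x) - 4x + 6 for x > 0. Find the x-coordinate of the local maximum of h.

3/2

h'(x) = 6/x − 4 = 0 gives x = 3/2.
h''(x) = -6/x², which is negative for x > 0, so this is a local maximum.
h(3/2) = 6·ln(3/2) - 6 + 6 ≈ 2.4328.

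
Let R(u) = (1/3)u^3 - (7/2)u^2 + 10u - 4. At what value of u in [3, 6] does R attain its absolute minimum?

R'(u) = u^2 - 7u + 10, whose only zero in [3, 6] is u = 5.
Evaluating at the critical points and endpoints: R(3) = 7/2,  R(5) = 1/6,  R(6) = 2.
Hence the absolute minimum is 1/6 at u = 5.

5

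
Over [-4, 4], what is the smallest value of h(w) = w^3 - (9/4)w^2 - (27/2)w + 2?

-44

h'(w) = 3w^2 - (9/2)w - 27/2, which vanishes at w = -3/2 and w = 3.
Evaluating at the critical points and endpoints: h(-4) = -44; h(-3/2) = 221/16; h(3) = -127/4; h(4) = -24.
So the minimum is h(-4) = -44.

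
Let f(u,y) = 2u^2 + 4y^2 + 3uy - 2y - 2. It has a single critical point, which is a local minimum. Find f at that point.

-54/23

∂f/∂u = 4u + 3y = 0 and ∂f/∂y = 3u + 8y - 2 = 0, so (u, y) = (-6/23, 8/23).
The Hessian has f_{uu} = 4, f_{yy} = 8, f_{uy} = 3, giving D = 23 > 0 with f_{uu} > 0, so the point is a local minimum.
f(-6/23, 8/23) = -54/23.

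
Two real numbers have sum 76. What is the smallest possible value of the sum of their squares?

2888

With a + b = 76, a^2 + b^2 = a^2 + (76 − a)^2.
The derivative 2a − 2(76 − a) = 4a − 152 vanishes at a = 38; second derivative 4 > 0, a minimum.
The minimum is 2·(38)^2 = 2888.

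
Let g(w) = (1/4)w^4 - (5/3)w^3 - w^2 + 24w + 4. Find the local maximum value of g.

Critical points: g'(w) = w^3 - 5w^2 - 2w + 24 vanishes at w = -2, 3, 4.
Second-derivative test with g''(w) = 3w^2 - 10w - 2: g''(-2) = 30 > 0 ⇒ local minimum; g''(3) = -5 < 0 ⇒ local maximum; g''(4) = 6 > 0 ⇒ local minimum.
So the local maximum value is g(3) = 169/4.

169/4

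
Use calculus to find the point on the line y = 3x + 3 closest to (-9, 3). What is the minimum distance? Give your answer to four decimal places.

Minimize D(x)^2 = (x + 9)^2 + (3x)^2.
d/dx[D^2] = 2(x + 9) + 2·3·(3x) = 0 ⇒ x = -9/10.
Then y = 3/10 and the distance is √(729/10) ≈ 8.5381.

8.5381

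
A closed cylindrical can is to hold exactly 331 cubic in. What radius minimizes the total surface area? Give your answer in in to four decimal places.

With radius r and height h, πr²h = 331 so h = 331/(πr²), and S(r) = 2πr² + 2πrh = 2πr² + 2·331/r.
S'(r) = 4πr − 2·331/r² = 0 ⇒ r³ = 331/(2π), so r ≈ 3.7487 and h = 2r ≈ 7.4974.
S''(r) = 4π + 4·331/r³ > 0, so this is the minimum; S ≈ 264.8906.

3.7487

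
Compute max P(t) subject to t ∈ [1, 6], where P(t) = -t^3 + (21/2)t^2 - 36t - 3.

-59/2

P'(t) = -3t^2 + 21t - 36, which vanishes at t = 3 and t = 4.
Candidates: P(1) = -59/2,  P(3) = -87/2,  P(4) = -43,  P(6) = -57.
So the maximum is P(1) = -59/2.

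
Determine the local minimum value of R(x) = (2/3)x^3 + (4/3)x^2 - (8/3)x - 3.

-323/81

Critical points: R'(x) = 2x^2 + (8/3)x - 8/3 vanishes at x = -2, 2/3.
Second-derivative test with R''(x) = 4x + 8/3: R''(-2) = -16/3 < 0 ⇒ local maximum; R''(2/3) = 16/3 > 0 ⇒ local minimum.
Thus R has its local minimum at x = 2/3, with value -323/81.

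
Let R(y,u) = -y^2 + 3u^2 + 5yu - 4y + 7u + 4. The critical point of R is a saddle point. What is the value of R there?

∂R/∂y = -2y + 5u - 4 = 0 and ∂R/∂u = 5y + 6u + 7 = 0, so (y, u) = (-59/37, 6/37).
The Hessian has R_{yy} = -2, R_{uu} = 6, R_{yu} = 5, giving D = -37 < 0, so the point is a saddle point.
R(-59/37, 6/37) = 287/37.

287/37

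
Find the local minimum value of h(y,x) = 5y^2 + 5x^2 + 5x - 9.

-41/4

∂h/∂y = 10y = 0 and ∂h/∂x = 10x + 5 = 0, so (y, x) = (0, -1/2).
The Hessian has h_{yy} = 10, h_{xx} = 10, h_{yx} = 0, giving D = 100 > 0 with h_{yy} > 0, so the point is a local minimum.
h(0, -1/2) = -41/4.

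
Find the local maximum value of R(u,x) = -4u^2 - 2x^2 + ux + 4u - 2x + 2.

∂R/∂u = -8u + x + 4 = 0 and ∂R/∂x = u - 4x - 2 = 0, so (u, x) = (14/31, -12/31).
The Hessian has R_{uu} = -8, R_{xx} = -4, R_{ux} = 1, giving D = 31 > 0 with R_{uu} < 0, so the point is a local maximum.
R(14/31, -12/31) = 102/31.

102/31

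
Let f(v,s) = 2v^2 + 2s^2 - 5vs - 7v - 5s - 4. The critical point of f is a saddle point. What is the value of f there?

287/9

∂f/∂v = 4v - 5s - 7 = 0 and ∂f/∂s = -5v + 4s - 5 = 0, so (v, s) = (-53/9, -55/9).
The Hessian has f_{vv} = 4, f_{ss} = 4, f_{vs} = -5, giving D = -9 < 0, so the point is a saddle point.
f(-53/9, -55/9) = 287/9.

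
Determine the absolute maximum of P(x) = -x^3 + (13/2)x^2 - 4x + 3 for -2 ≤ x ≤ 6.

45

P'(x) = -3x^2 + 13x - 4, which vanishes at x = 1/3 and x = 4.
Compare values at every candidate in [-2, 6]: P(-2) = 45,  P(1/3) = 127/54,  P(4) = 27,  P(6) = -3.
The maximum over the interval is 45, attained at x = -2.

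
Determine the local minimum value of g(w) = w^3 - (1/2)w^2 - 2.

g'(w) = 3w^2 - w. Setting g'(w) = 0 gives w ∈ {0, 1/3}.
Second-derivative test with g''(w) = 6w - 1: g''(0) = -1 < 0 ⇒ local maximum; g''(1/3) = 1 > 0 ⇒ local minimum.
So the local minimum value is g(1/3) = -109/54.

-109/54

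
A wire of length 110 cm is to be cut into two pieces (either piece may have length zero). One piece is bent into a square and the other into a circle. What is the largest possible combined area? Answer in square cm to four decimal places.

Let x be the length used for the square. Square side x/4; circle radius (110−x)/(2π).
A(x) = (x/4)² + π·((110−x)/(2π))² = x²/16 + (110−x)²/(4π) for 0 ≤ x ≤ 110. A'(x) = x/8 − (110−x)/(2π) = 0 gives x = 4·110/(π+4) ≈ 61.6109.
A'' > 0, so the interior critical point is a minimum; the maximum is at an endpoint. A(0) = 962.8874 and A(110) = 756.2500, so the largest area is 962.8874.

962.8874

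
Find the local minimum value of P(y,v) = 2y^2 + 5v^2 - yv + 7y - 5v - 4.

∂P/∂y = 4y - v + 7 = 0 and ∂P/∂v = -y + 10v - 5 = 0, so (y, v) = (-5/3, 1/3).
The Hessian has P_{yy} = 4, P_{vv} = 10, P_{yv} = -1, giving D = 39 > 0 with P_{yy} > 0, so the point is a local minimum.
P(-5/3, 1/3) = -32/3.

-32/3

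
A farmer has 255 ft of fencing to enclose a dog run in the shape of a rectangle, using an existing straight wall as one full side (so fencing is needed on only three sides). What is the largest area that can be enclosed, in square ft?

Let the sides perpendicular to the wall have length x and the parallel side y, so 2x + y = 255 and the area is A = xy = x(255 − 2x).
A'(x) = 255 − 4x = 0 gives x = 255/4, and A''(x) = −4 < 0 confirms a maximum.
Then y = 255 − 2·255/4 = 255/2 and A = 65025/8.

65025/8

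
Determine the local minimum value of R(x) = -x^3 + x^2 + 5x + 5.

2

Critical points: R'(x) = -3x^2 + 2x + 5 vanishes at x = -1, 5/3.
R''(x) = -6x + 2. R''(-1) = 8 > 0 ⇒ local minimum; R''(5/3) = -8 < 0 ⇒ local maximum.
Thus R has its local minimum at x = -1, with value 2.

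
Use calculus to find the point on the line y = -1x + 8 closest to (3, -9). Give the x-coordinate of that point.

Minimize D(x)^2 = (x - 3)^2 + (-x + 17)^2.
d/dx[D^2] = 2(x - 3) + 2·(-1)·(-x + 17) = 0 ⇒ x = 10.
Then y = -2 and the distance is √(98) ≈ 9.8995.

10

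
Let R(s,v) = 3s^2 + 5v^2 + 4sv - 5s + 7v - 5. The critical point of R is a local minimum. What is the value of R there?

∂R/∂s = 6s + 4v - 5 = 0 and ∂R/∂v = 4s + 10v + 7 = 0, so (s, v) = (39/22, -31/22).
The Hessian has R_{ss} = 6, R_{vv} = 10, R_{sv} = 4, giving D = 44 > 0 with R_{ss} > 0, so the point is a local minimum.
R(39/22, -31/22) = -158/11.

-158/11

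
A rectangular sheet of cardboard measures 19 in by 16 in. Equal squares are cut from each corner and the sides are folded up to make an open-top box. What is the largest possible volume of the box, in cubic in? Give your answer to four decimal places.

390.4643

With cut size x, the volume is V(x) = x(19 − 2x)(16 − 2x) for 0 < x < 8.
V'(x) = 12x^2 − 140x + 304. Setting V'(x) = 0 gives x ≈ 2.8847 (the root in (0, 8)).
V''(x) = 24x − 140 is negative there, so this is the maximum; V ≈ 390.4643.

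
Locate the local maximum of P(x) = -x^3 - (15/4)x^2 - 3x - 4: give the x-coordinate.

-1/2

P'(x) = -3x^2 - (15/2)x - 3 = 0 at x = -2, -1/2.
Second-derivative test with P''(x) = -6x - 15/2: P''(-2) = 9/2 > 0 ⇒ local minimum; P''(-1/2) = -9/2 < 0 ⇒ local maximum.
So the local maximum value is P(-1/2) = -53/16.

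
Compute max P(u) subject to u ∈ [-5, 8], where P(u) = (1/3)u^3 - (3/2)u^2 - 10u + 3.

43/3

The derivative is u^2 - 3u - 10, which vanishes at u = -2 and u = 5.
Evaluating at the critical points and endpoints: P(-5) = -157/6,  P(-2) = 43/3,  P(5) = -257/6,  P(8) = -7/3.
So the maximum is P(-2) = 43/3.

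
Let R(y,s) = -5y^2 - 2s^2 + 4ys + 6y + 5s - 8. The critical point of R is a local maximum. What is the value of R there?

125/24

∂R/∂y = -10y + 4s + 6 = 0 and ∂R/∂s = 4y - 4s + 5 = 0, so (y, s) = (11/6, 37/12).
The Hessian has R_{yy} = -10, R_{ss} = -4, R_{ys} = 4, giving D = 24 > 0 with R_{yy} < 0, so the point is a local maximum.
R(11/6, 37/12) = 125/24.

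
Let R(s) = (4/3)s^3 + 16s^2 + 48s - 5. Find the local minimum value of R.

-143/3

Critical points: R'(s) = 4s^2 + 32s + 48 vanishes at s = -6, -2.
Second-derivative test with R''(s) = 8s + 32: R''(-6) = -16 < 0 ⇒ local maximum; R''(-2) = 16 > 0 ⇒ local minimum.
Thus R has its local minimum at s = -2, with value -143/3.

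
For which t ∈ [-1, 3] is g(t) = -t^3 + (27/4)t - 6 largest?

3/2

Differentiating, g'(t) = -3t^2 + 27/4; whose only zero in [-1, 3] is t = 3/2.
Candidates: g(-1) = -47/4,  g(3/2) = 3/4,  g(3) = -51/4.
Hence the absolute maximum is 3/4 at t = 3/2.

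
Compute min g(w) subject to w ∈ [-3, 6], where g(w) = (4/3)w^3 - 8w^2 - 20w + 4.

Differentiating, g'(w) = 4w^2 - 16w - 20; which vanishes at w = -1 and w = 5.
Compare values at every candidate in [-3, 6]: g(-3) = -44, g(-1) = 44/3, g(5) = -388/3, g(6) = -116.
The minimum over the interval is -388/3, attained at w = 5.

-388/3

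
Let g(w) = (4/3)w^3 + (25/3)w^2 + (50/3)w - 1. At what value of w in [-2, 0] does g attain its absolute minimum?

The derivative is 4w^2 + (50/3)w + 50/3, whose only zero in [-2, 0] is w = -5/3.
Compare values at every candidate in [-2, 0]: g(-2) = -35/3, g(-5/3) = -956/81, g(0) = -1.
So the minimum is g(-5/3) = -956/81.

-5/3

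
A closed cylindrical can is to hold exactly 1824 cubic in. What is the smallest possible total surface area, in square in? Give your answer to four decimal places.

826.4142

With radius r and height h, πr²h = 1824 so h = 1824/(πr²), and S(r) = 2πr² + 2πrh = 2πr² + 2·1824/r.
S'(r) = 4πr − 2·1824/r² = 0 ⇒ r³ = 1824/(2π), so r ≈ 6.6214 and h = 2r ≈ 13.2428.
S''(r) = 4π + 4·1824/r³ > 0, so this is the minimum; S ≈ 826.4142.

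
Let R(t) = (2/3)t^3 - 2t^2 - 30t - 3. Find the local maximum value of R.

Critical points: R'(t) = 2t^2 - 4t - 30 vanishes at t = -3, 5.
Since R''(t) = 4t - 4, we get R''(-3) = -16 < 0 ⇒ local maximum; R''(5) = 16 > 0 ⇒ local minimum.
The local maximum is R(-3) = 51.

51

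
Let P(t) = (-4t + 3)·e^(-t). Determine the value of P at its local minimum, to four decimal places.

-0.6951

By the product rule, P'(t) = (4t - 7)·e^(-t). Since e^(-t) > 0, the only critical point is t = 7/4.
P''(7/4) has the same sign as 4 > 0, so this is a local minimum.
P(7/4) = (-4)·e^(-7/4) ≈ -0.6951.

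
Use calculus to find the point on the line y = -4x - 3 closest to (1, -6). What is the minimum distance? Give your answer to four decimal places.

Minimize D(x)^2 = (x - 1)^2 + (-4x + 3)^2.
d/dx[D^2] = 2(x - 1) + 2·(-4)·(-4x + 3) = 0 ⇒ x = 13/17.
Then y = -103/17 and the distance is √(1/17) ≈ 0.2425.

0.2425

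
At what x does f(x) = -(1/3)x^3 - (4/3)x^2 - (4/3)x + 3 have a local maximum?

f'(x) = -x^2 - (8/3)x - 4/3 = 0 at x = -2, -2/3.
Second-derivative test with f''(x) = -2x - 8/3: f''(-2) = 4/3 > 0 ⇒ local minimum; f''(-2/3) = -4/3 < 0 ⇒ local maximum.
The local maximum is f(-2/3) = 275/81.

-2/3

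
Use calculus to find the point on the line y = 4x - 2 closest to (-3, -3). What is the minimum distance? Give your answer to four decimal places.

Minimize D(x)^2 = (x + 3)^2 + (4x + 1)^2.
d/dx[D^2] = 2(x + 3) + 2·4·(4x + 1) = 0 ⇒ x = -7/17.
Then y = -62/17 and the distance is √(121/17) ≈ 2.6679.

2.6679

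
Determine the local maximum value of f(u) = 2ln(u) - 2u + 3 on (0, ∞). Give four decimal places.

1.0000

f'(u) = 2/u − 2 = 0 gives u = 1.
f''(u) = -2/u², which is negative for u > 0, so this is a local maximum.
f(1) = 2·ln(1) - 2 + 3 ≈ 1.0000.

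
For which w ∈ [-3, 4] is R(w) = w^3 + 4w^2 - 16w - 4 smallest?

R'(w) = 3w^2 + 8w - 16, whose only zero in [-3, 4] is w = 4/3.
Evaluating at the critical points and endpoints: R(-3) = 53; R(4/3) = -428/27; R(4) = 60.
The minimum over the interval is -428/27, attained at w = 4/3.

4/3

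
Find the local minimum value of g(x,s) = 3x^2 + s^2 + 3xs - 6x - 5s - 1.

-8

∂g/∂x = 6x + 3s - 6 = 0 and ∂g/∂s = 3x + 2s - 5 = 0, so (x, s) = (-1, 4).
The Hessian has g_{xx} = 6, g_{ss} = 2, g_{xs} = 3, giving D = 3 > 0 with g_{xx} > 0, so the point is a local minimum.
g(-1, 4) = -8.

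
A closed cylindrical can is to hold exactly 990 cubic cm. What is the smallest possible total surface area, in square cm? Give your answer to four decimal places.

With radius r and height h, πr²h = 990 so h = 990/(πr²), and S(r) = 2πr² + 2πrh = 2πr² + 2·990/r.
S'(r) = 4πr − 2·990/r² = 0 ⇒ r³ = 990/(2π), so r ≈ 5.4011 and h = 2r ≈ 10.8023.
S''(r) = 4π + 4·990/r³ > 0, so this is the minimum; S ≈ 549.8843.

549.8843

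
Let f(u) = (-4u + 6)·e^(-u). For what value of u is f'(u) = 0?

f'(u) = (-4)·e^(-u) + (-4u + 6)·(-1)·e^(-u) = (4u - 10)·e^(-u). Since e^(-u) > 0, the only critical point is u = 5/2.
f''(5/2) has the same sign as 4 > 0, so this is a local minimum.
f(5/2) = (-4)·e^(-5/2) ≈ -0.3283.

5/2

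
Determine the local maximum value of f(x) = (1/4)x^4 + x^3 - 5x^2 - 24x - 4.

20

Critical points: f'(x) = x^3 + 3x^2 - 10x - 24 vanishes at x = -4, -2, 3.
f''(x) = 3x^2 + 6x - 10. f''(-4) = 14 > 0 ⇒ local minimum; f''(-2) = -10 < 0 ⇒ local maximum; f''(3) = 35 > 0 ⇒ local minimum.
So the local maximum value is f(-2) = 20.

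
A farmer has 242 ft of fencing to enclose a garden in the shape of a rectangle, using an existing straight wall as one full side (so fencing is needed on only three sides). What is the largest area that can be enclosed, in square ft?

14641/2

Let the sides perpendicular to the wall have length x and the parallel side y, so 2x + y = 242 and the area is A = xy = x(242 − 2x).
A'(x) = 242 − 4x = 0 gives x = 121/2, and A''(x) = −4 < 0 confirms a maximum.
Then y = 242 − 2·121/2 = 121 and A = 14641/2.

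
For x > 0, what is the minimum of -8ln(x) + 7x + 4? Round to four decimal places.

10.9317

f'(x) = -8/x + 7 = 0 gives x = 8/7.
f''(x) = 8/x², which is positive for x > 0, so this is a local minimum.
f(8/7) = -8·ln(8/7) + 8 + 4 ≈ 10.9317.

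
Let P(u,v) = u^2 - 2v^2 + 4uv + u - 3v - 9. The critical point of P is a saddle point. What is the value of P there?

-197/24

∂P/∂u = 2u + 4v + 1 = 0 and ∂P/∂v = 4u - 4v - 3 = 0, so (u, v) = (1/3, -5/12).
The Hessian has P_{uu} = 2, P_{vv} = -4, P_{uv} = 4, giving D = -24 < 0, so the point is a saddle point.
P(1/3, -5/12) = -197/24.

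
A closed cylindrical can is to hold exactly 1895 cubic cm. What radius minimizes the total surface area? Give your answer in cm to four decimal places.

With radius r and height h, πr²h = 1895 so h = 1895/(πr²), and S(r) = 2πr² + 2πrh = 2πr² + 2·1895/r.
S'(r) = 4πr − 2·1895/r² = 0 ⇒ r³ = 1895/(2π), so r ≈ 6.7062 and h = 2r ≈ 13.4124.
S''(r) = 4π + 4·1895/r³ > 0, so this is the minimum; S ≈ 847.7231.

6.7062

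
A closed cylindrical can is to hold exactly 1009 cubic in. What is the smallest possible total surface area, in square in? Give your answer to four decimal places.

With radius r and height h, πr²h = 1009 so h = 1009/(πr²), and S(r) = 2πr² + 2πrh = 2πr² + 2·1009/r.
S'(r) = 4πr − 2·1009/r² = 0 ⇒ r³ = 1009/(2π), so r ≈ 5.4355 and h = 2r ≈ 10.8709.
S''(r) = 4π + 4·1009/r³ > 0, so this is the minimum; S ≈ 556.8976.

556.8976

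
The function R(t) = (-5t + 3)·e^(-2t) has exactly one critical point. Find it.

Differentiating with the product rule gives R'(t) = (10t - 11)·e^(-2t). Since e^(-2t) > 0, the only critical point is t = 11/10.
R''(11/10) has the same sign as 10 > 0, so this is a local minimum.
R(11/10) = (-5/2)·e^(-11/5) ≈ -0.2770.

11/10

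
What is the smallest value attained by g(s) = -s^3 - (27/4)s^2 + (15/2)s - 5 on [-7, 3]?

-345/4

g'(s) = -3s^2 - (27/2)s + 15/2, which vanishes at s = -5 and s = 1/2.
Compare values at every candidate in [-7, 3]: g(-7) = -181/4,  g(-5) = -345/4,  g(1/2) = -49/16,  g(3) = -281/4.
So the minimum is g(-5) = -345/4.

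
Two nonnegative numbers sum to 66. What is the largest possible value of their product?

With x + y = 66, the product is P(x) = x(66 − x).
P'(x) = 66 − 2x = 0 gives x = 33; P'' = −2 < 0, so this is the maximum.
P = 33·33 = 1089.

1089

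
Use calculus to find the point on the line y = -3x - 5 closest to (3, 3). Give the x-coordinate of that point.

Minimize D(x)^2 = (x - 3)^2 + (-3x - 8)^2.
d/dx[D^2] = 2(x - 3) + 2·(-3)·(-3x - 8) = 0 ⇒ x = -21/10.
Then y = 13/10 and the distance is √(289/10) ≈ 5.3759.

-21/10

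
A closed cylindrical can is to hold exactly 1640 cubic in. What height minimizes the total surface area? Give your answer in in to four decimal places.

With radius r and height h, πr²h = 1640 so h = 1640/(πr²), and S(r) = 2πr² + 2πrh = 2πr² + 2·1640/r.
S'(r) = 4πr − 2·1640/r² = 0 ⇒ r³ = 1640/(2π), so r ≈ 6.3908 and h = 2r ≈ 12.7816.
S''(r) = 4π + 4·1640/r³ > 0, so this is the minimum; S ≈ 769.8577.

12.7816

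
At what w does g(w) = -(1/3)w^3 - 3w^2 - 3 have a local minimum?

g'(w) = -w^2 - 6w. Setting g'(w) = 0 gives w ∈ {-6, 0}.
Second-derivative test with g''(w) = -2w - 6: g''(-6) = 6 > 0 ⇒ local minimum; g''(0) = -6 < 0 ⇒ local maximum.
So the local minimum value is g(-6) = -39.

-6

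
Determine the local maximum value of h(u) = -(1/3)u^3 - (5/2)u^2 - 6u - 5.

-1/3

Critical points: h'(u) = -u^2 - 5u - 6 vanishes at u = -3, -2.
h''(u) = -2u - 5. h''(-3) = 1 > 0 ⇒ local minimum; h''(-2) = -1 < 0 ⇒ local maximum.
The local maximum is h(-2) = -1/3.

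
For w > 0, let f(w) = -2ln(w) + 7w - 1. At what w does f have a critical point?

2/7

f'(w) = -2/w + 7 = 0 gives w = 2/7.
f''(w) = 2/w², which is positive for w > 0, so this is a local minimum.
f(2/7) = -2·ln(2/7) + 2 - 1 ≈ 3.5055.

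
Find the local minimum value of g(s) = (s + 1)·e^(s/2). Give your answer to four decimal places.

By the product rule, g'(s) = ((1/2)s + 3/2)·e^(s/2). Since e^(s/2) > 0, the only critical point is s = -3.
g''(-3) has the same sign as 1/2 > 0, so this is a local minimum.
g(-3) = (-2)·e^(-3/2) ≈ -0.4463.

-0.4463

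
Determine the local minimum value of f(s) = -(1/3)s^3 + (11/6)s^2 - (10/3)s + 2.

-1/162

Critical points: f'(s) = -s^2 + (11/3)s - 10/3 vanishes at s = 5/3, 2.
Second-derivative test with f''(s) = -2s + 11/3: f''(5/3) = 1/3 > 0 ⇒ local minimum; f''(2) = -1/3 < 0 ⇒ local maximum.
So the local minimum value is f(5/3) = -1/162.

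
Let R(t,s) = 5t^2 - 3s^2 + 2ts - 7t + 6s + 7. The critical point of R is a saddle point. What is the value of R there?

∂R/∂t = 10t + 2s - 7 = 0 and ∂R/∂s = 2t - 6s + 6 = 0, so (t, s) = (15/32, 37/32).
The Hessian has R_{tt} = 10, R_{ss} = -6, R_{ts} = 2, giving D = -64 < 0, so the point is a saddle point.
R(15/32, 37/32) = 565/64.

565/64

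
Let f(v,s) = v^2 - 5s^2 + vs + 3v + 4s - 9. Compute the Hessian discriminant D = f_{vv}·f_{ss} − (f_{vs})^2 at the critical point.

∂f/∂v = 2v + s + 3 = 0 and ∂f/∂s = v - 10s + 4 = 0, so (v, s) = (-34/21, 5/21).
The Hessian has f_{vv} = 2, f_{ss} = -10, f_{vs} = 1, giving D = -21 < 0, so the point is a saddle point.
D = (2)·(-10) − (1)^2 = -21.

-21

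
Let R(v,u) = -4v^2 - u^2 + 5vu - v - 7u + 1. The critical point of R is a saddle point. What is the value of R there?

∂R/∂v = -8v + 5u - 1 = 0 and ∂R/∂u = 5v - 2u - 7 = 0, so (v, u) = (37/9, 61/9).
The Hessian has R_{vv} = -8, R_{uu} = -2, R_{vu} = 5, giving D = -9 < 0, so the point is a saddle point.
R(37/9, 61/9) = -223/9.

-223/9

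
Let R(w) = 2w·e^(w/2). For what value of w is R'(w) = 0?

R'(w) = 2·e^(w/2) + (2w)·(1/2)·e^(w/2) = (w + 2)·e^(w/2). Since e^(w/2) > 0, the only critical point is w = -2.
R''(-2) has the same sign as 1 > 0, so this is a local minimum.
R(-2) = (-4)·e^(-1) ≈ -1.4715.

-2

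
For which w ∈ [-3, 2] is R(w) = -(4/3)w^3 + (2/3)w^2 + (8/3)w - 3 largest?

-3

R'(w) = -4w^2 + (4/3)w + 8/3, which vanishes at w = -2/3 and w = 1.
Compare values at every candidate in [-3, 2]: R(-3) = 31, R(-2/3) = -331/81, R(1) = -1, R(2) = -17/3.
So the maximum is R(-3) = 31.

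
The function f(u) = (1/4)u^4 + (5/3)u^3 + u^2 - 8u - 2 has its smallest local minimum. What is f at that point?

f'(u) = u^3 + 5u^2 + 2u - 8. Setting f'(u) = 0 gives u ∈ {-4, -2, 1}.
f''(u) = 3u^2 + 10u + 2. f''(-4) = 10 > 0 ⇒ local minimum; f''(-2) = -6 < 0 ⇒ local maximum; f''(1) = 15 > 0 ⇒ local minimum.
The smallest local minimum is f(1) = -85/12.

-85/12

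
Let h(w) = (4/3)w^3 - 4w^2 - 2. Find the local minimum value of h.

-22/3

Critical points: h'(w) = 4w^2 - 8w vanishes at w = 0, 2.
Second-derivative test with h''(w) = 8w - 8: h''(0) = -8 < 0 ⇒ local maximum; h''(2) = 8 > 0 ⇒ local minimum.
Thus h has its local minimum at w = 2, with value -22/3.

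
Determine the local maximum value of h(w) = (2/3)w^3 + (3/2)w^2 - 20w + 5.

Critical points: h'(w) = 2w^2 + 3w - 20 vanishes at w = -4, 5/2.
Second-derivative test with h''(w) = 4w + 3: h''(-4) = -13 < 0 ⇒ local maximum; h''(5/2) = 13 > 0 ⇒ local minimum.
So the local maximum value is h(-4) = 199/3.

199/3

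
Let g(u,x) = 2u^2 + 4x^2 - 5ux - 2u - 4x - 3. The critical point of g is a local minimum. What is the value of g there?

∂g/∂u = 4u - 5x - 2 = 0 and ∂g/∂x = -5u + 8x - 4 = 0, so (u, x) = (36/7, 26/7).
The Hessian has g_{uu} = 4, g_{xx} = 8, g_{ux} = -5, giving D = 7 > 0 with g_{uu} > 0, so the point is a local minimum.
g(36/7, 26/7) = -109/7.

-109/7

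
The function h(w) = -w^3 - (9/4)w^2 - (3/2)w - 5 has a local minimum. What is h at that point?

Critical points: h'(w) = -3w^2 - (9/2)w - 3/2 vanishes at w = -1, -1/2.
Since h''(w) = -6w - 9/2, we get h''(-1) = 3/2 > 0 ⇒ local minimum; h''(-1/2) = -3/2 < 0 ⇒ local maximum.
So the local minimum value is h(-1) = -19/4.

-19/4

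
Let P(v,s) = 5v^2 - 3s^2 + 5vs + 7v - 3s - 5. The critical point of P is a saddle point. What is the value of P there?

∂P/∂v = 10v + 5s + 7 = 0 and ∂P/∂s = 5v - 6s - 3 = 0, so (v, s) = (-27/85, -13/17).
The Hessian has P_{vv} = 10, P_{ss} = -6, P_{vs} = 5, giving D = -85 < 0, so the point is a saddle point.
P(-27/85, -13/17) = -422/85.

-422/85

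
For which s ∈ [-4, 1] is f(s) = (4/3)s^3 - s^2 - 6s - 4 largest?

-1

Differentiating, f'(s) = 4s^2 - 2s - 6; whose only zero in [-4, 1] is s = -1.
Compare values at every candidate in [-4, 1]: f(-4) = -244/3, f(-1) = -1/3, f(1) = -29/3.
So the maximum is f(-1) = -1/3.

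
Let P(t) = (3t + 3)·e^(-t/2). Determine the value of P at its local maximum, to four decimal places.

3.6392

Differentiating with the product rule gives P'(t) = (-(3/2)t + 3/2)·e^(-t/2). Since e^(-t/2) > 0, the only critical point is t = 1.
P''(1) has the same sign as -3/2 < 0, so this is a local maximum.
P(1) = (6)·e^(-1/2) ≈ 3.6392.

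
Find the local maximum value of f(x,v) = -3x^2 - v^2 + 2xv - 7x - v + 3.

∂f/∂x = -6x + 2v - 7 = 0 and ∂f/∂v = 2x - 2v - 1 = 0, so (x, v) = (-2, -5/2).
The Hessian has f_{xx} = -6, f_{vv} = -2, f_{xv} = 2, giving D = 8 > 0 with f_{xx} < 0, so the point is a local maximum.
f(-2, -5/2) = 45/4.

45/4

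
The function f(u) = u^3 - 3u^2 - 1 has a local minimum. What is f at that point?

f'(u) = 3u^2 - 6u. Setting f'(u) = 0 gives u ∈ {0, 2}.
f''(u) = 6u - 6. f''(0) = -6 < 0 ⇒ local maximum; f''(2) = 6 > 0 ⇒ local minimum.
So the local minimum value is f(2) = -5.

-5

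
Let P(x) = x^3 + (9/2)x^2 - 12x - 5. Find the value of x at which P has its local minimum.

1

P'(x) = 3x^2 + 9x - 12. Setting P'(x) = 0 gives x ∈ {-4, 1}.
Second-derivative test with P''(x) = 6x + 9: P''(-4) = -15 < 0 ⇒ local maximum; P''(1) = 15 > 0 ⇒ local minimum.
So the local minimum value is P(1) = -23/2.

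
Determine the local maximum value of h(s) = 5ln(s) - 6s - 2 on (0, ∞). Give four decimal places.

h'(s) = 5/s − 6 = 0 gives s = 5/6.
h''(s) = -5/s², which is negative for s > 0, so this is a local maximum.
h(5/6) = 5·ln(5/6) - 5 - 2 ≈ -7.9116.

-7.9116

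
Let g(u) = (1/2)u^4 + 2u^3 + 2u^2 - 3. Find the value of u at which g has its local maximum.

-1

g'(u) = 2u^3 + 6u^2 + 4u. Setting g'(u) = 0 gives u ∈ {-2, -1, 0}.
Since g''(u) = 6u^2 + 12u + 4, we get g''(-2) = 4 > 0 ⇒ local minimum; g''(-1) = -2 < 0 ⇒ local maximum; g''(0) = 4 > 0 ⇒ local minimum.
Thus g has its local maximum at u = -1, with value -5/2.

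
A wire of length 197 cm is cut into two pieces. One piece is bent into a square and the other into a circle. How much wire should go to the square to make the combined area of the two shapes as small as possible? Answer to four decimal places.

110.3395

Let x be the length used for the square. Square side x/4; circle radius (197−x)/(2π).
A(x) = (x/4)² + π·((197−x)/(2π))² = x²/16 + (197−x)²/(4π) for 0 ≤ x ≤ 197. A'(x) = x/8 − (197−x)/(2π) = 0 gives x = 4·197/(π+4) ≈ 110.3395.
A'' = 1/8 + 1/(2π) > 0, so this gives the minimum combined area; x ≈ 110.3395 cm to the square.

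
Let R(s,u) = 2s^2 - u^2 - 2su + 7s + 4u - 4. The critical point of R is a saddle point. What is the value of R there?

-3/4

∂R/∂s = 4s - 2u + 7 = 0 and ∂R/∂u = -2s - 2u + 4 = 0, so (s, u) = (-1/2, 5/2).
The Hessian has R_{ss} = 4, R_{uu} = -2, R_{su} = -2, giving D = -12 < 0, so the point is a saddle point.
R(-1/2, 5/2) = -3/4.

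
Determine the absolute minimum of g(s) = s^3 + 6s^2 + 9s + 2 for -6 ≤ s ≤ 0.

Differentiating, g'(s) = 3s^2 + 12s + 9; which vanishes at s = -3 and s = -1.
Candidates: g(-6) = -52,  g(-3) = 2,  g(-1) = -2,  g(0) = 2.
The minimum over the interval is -52, attained at s = -6.

-52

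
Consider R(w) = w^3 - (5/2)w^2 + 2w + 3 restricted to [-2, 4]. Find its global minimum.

R'(w) = 3w^2 - 5w + 2, which vanishes at w = 2/3 and w = 1.
Compare values at every candidate in [-2, 4]: R(-2) = -19; R(2/3) = 95/27; R(1) = 7/2; R(4) = 35.
Hence the absolute minimum is -19 at w = -2.

-19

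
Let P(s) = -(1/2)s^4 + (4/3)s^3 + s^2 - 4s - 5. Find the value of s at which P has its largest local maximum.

-1

P'(s) = -2s^3 + 4s^2 + 2s - 4. Setting P'(s) = 0 gives s ∈ {-1, 1, 2}.
P''(s) = -6s^2 + 8s + 2. P''(-1) = -12 < 0 ⇒ local maximum; P''(1) = 4 > 0 ⇒ local minimum; P''(2) = -6 < 0 ⇒ local maximum.
So the largest local maximum value is P(-1) = -11/6.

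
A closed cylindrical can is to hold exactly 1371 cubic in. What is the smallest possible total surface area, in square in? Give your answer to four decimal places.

With radius r and height h, πr²h = 1371 so h = 1371/(πr²), and S(r) = 2πr² + 2πrh = 2πr² + 2·1371/r.
S'(r) = 4πr − 2·1371/r² = 0 ⇒ r³ = 1371/(2π), so r ≈ 6.0203 and h = 2r ≈ 12.0406.
S''(r) = 4π + 4·1371/r³ > 0, so this is the minimum; S ≈ 683.1869.

683.1869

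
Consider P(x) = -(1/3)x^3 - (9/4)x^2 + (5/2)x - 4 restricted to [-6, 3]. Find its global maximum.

The derivative is -x^2 - (9/2)x + 5/2, which vanishes at x = -5 and x = 1/2.
Candidates: P(-6) = -28; P(-5) = -373/12; P(1/2) = -161/48; P(3) = -103/4.
So the maximum is P(1/2) = -161/48.

-161/48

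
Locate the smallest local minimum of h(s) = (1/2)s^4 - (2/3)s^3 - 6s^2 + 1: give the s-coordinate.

h'(s) = 2s^3 - 2s^2 - 12s = 0 at s = -2, 0, 3.
Since h''(s) = 6s^2 - 4s - 12, we get h''(-2) = 20 > 0 ⇒ local minimum; h''(0) = -12 < 0 ⇒ local maximum; h''(3) = 30 > 0 ⇒ local minimum.
Thus h has its smallest local minimum at s = 3, with value -61/2.

3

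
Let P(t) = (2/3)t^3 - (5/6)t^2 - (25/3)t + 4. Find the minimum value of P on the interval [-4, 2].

-56/3

P'(t) = 2t^2 - (5/3)t - 25/3, whose only zero in [-4, 2] is t = -5/3.
Candidates: P(-4) = -56/3,  P(-5/3) = 2023/162,  P(2) = -32/3.
The minimum over the interval is -56/3, attained at t = -4.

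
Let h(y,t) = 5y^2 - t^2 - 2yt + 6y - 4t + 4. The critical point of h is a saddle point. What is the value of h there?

23/6

∂h/∂y = 10y - 2t + 6 = 0 and ∂h/∂t = -2y - 2t - 4 = 0, so (y, t) = (-5/6, -7/6).
The Hessian has h_{yy} = 10, h_{tt} = -2, h_{yt} = -2, giving D = -24 < 0, so the point is a saddle point.
h(-5/6, -7/6) = 23/6.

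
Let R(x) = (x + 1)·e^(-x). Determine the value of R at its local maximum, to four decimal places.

By the product rule, R'(x) = (-x)·e^(-x). Since e^(-x) > 0, the only critical point is x = 0.
R''(0) has the same sign as -1 < 0, so this is a local maximum.
R(0) = (1)·e^(0) ≈ 1.0000.

1.0000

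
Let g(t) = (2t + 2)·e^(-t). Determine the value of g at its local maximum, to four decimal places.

2.0000

By the product rule, g'(t) = (-2t)·e^(-t). Since e^(-t) > 0, the only critical point is t = 0.
g''(0) has the same sign as -2 < 0, so this is a local maximum.
g(0) = (2)·e^(0) ≈ 2.0000.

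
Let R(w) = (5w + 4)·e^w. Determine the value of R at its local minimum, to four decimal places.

-0.8265

By the product rule, R'(w) = (5w + 9)·e^w. Since e^w > 0, the only critical point is w = -9/5.
R''(-9/5) has the same sign as 5 > 0, so this is a local minimum.
R(-9/5) = (-5)·e^(-9/5) ≈ -0.8265.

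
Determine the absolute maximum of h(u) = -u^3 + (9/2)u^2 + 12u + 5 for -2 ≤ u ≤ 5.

61

Differentiating, h'(u) = -3u^2 + 9u + 12; which vanishes at u = -1 and u = 4.
Compare values at every candidate in [-2, 5]: h(-2) = 7; h(-1) = -3/2; h(4) = 61; h(5) = 105/2.
So the maximum is h(4) = 61.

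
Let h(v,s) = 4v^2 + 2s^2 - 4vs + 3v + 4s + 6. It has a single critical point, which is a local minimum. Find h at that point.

∂h/∂v = 8v - 4s + 3 = 0 and ∂h/∂s = -4v + 4s + 4 = 0, so (v, s) = (-7/4, -11/4).
The Hessian has h_{vv} = 8, h_{ss} = 4, h_{vs} = -4, giving D = 16 > 0 with h_{vv} > 0, so the point is a local minimum.
h(-7/4, -11/4) = -17/8.

-17/8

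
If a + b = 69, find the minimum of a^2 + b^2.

With a + b = 69, a^2 + b^2 = a^2 + (69 − a)^2.
The derivative 2a − 2(69 − a) = 4a − 138 vanishes at a = 69/2; second derivative 4 > 0, a minimum.
The minimum is 2·(69/2)^2 = 4761/2.

4761/2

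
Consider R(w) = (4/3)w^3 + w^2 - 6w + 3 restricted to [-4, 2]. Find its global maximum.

The derivative is 4w^2 + 2w - 6, which vanishes at w = -3/2 and w = 1.
Candidates: R(-4) = -127/3, R(-3/2) = 39/4, R(1) = -2/3, R(2) = 17/3.
So the maximum is R(-3/2) = 39/4.

39/4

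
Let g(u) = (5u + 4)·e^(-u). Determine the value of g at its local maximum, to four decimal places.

By the product rule, g'(u) = (-5u + 1)·e^(-u). Since e^(-u) > 0, the only critical point is u = 1/5.
g''(1/5) has the same sign as -5 < 0, so this is a local maximum.
g(1/5) = (5)·e^(-1/5) ≈ 4.0937.

4.0937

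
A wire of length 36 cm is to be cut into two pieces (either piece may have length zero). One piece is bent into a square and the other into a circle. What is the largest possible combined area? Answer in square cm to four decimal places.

103.1324

Let x be the length used for the square. Square side x/4; circle radius (36−x)/(2π).
A(x) = (x/4)² + π·((36−x)/(2π))² = x²/16 + (36−x)²/(4π) for 0 ≤ x ≤ 36. A'(x) = x/8 − (36−x)/(2π) = 0 gives x = 4·36/(π+4) ≈ 20.1636.
A'' > 0, so the interior critical point is a minimum; the maximum is at an endpoint. A(0) = 103.1324 and A(36) = 81.0000, so the largest area is 103.1324.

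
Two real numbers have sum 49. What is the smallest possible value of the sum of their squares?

2401/2

With a + b = 49, a^2 + b^2 = a^2 + (49 − a)^2.
The derivative 2a − 2(49 − a) = 4a − 98 vanishes at a = 49/2; second derivative 4 > 0, a minimum.
The minimum is 2·(49/2)^2 = 2401/2.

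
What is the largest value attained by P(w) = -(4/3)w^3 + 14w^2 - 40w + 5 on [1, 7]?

P'(w) = -4w^2 + 28w - 40, which vanishes at w = 2 and w = 5.
Evaluating at the critical points and endpoints: P(1) = -67/3; P(2) = -89/3; P(5) = -35/3; P(7) = -139/3.
Hence the absolute maximum is -35/3 at w = 5.

-35/3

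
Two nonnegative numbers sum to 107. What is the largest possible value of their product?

11449/4

With x + y = 107, the product is P(x) = x(107 − x).
P'(x) = 107 − 2x = 0 gives x = 107/2; P'' = −2 < 0, so this is the maximum.
P = 107/2·107/2 = 11449/4.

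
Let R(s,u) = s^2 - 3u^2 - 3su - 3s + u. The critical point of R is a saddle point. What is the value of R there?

-5/3

∂R/∂s = 2s - 3u - 3 = 0 and ∂R/∂u = -3s - 6u + 1 = 0, so (s, u) = (1, -1/3).
The Hessian has R_{ss} = 2, R_{uu} = -6, R_{su} = -3, giving D = -21 < 0, so the point is a saddle point.
R(1, -1/3) = -5/3.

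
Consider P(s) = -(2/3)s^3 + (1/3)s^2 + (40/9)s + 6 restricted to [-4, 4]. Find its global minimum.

P'(s) = -2s^2 + (2/3)s + 40/9, which vanishes at s = -4/3 and s = 5/3.
Compare values at every candidate in [-4, 4]: P(-4) = 326/9,  P(-4/3) = 182/81,  P(5/3) = 911/81,  P(4) = -122/9.
So the minimum is P(4) = -122/9.

-122/9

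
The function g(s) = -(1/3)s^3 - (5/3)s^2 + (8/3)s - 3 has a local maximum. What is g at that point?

-167/81

g'(s) = -s^2 - (10/3)s + 8/3 = 0 at s = -4, 2/3.
g''(s) = -2s - 10/3. g''(-4) = 14/3 > 0 ⇒ local minimum; g''(2/3) = -14/3 < 0 ⇒ local maximum.
The local maximum is g(2/3) = -167/81.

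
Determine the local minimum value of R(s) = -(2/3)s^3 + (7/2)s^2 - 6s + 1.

-19/8

R'(s) = -2s^2 + 7s - 6. Setting R'(s) = 0 gives s ∈ {3/2, 2}.
Since R''(s) = -4s + 7, we get R''(3/2) = 1 > 0 ⇒ local minimum; R''(2) = -1 < 0 ⇒ local maximum.
So the local minimum value is R(3/2) = -19/8.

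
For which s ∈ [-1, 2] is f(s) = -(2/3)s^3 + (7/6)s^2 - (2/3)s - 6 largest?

f'(s) = -2s^2 + (7/3)s - 2/3, which vanishes at s = 1/2 and s = 2/3.
Evaluating at the critical points and endpoints: f(-1) = -7/2,  f(1/2) = -49/8,  f(2/3) = -496/81,  f(2) = -8.
Hence the absolute maximum is -7/2 at s = -1.

-1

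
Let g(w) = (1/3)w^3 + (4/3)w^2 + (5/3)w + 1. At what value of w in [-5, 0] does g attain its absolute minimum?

The derivative is w^2 + (8/3)w + 5/3, which vanishes at w = -5/3 and w = -1.
Candidates: g(-5) = -47/3,  g(-5/3) = 31/81,  g(-1) = 1/3,  g(0) = 1.
The minimum over the interval is -47/3, attained at w = -5.

-5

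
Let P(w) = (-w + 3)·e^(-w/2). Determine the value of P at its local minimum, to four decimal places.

-0.1642

By the product rule, P'(w) = ((1/2)w - 5/2)·e^(-w/2). Since e^(-w/2) > 0, the only critical point is w = 5.
P''(5) has the same sign as 1/2 > 0, so this is a local minimum.
P(5) = (-2)·e^(-5/2) ≈ -0.1642.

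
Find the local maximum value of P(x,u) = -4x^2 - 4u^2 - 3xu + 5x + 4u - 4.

-116/55

∂P/∂x = -8x - 3u + 5 = 0 and ∂P/∂u = -3x - 8u + 4 = 0, so (x, u) = (28/55, 17/55).
The Hessian has P_{xx} = -8, P_{uu} = -8, P_{xu} = -3, giving D = 55 > 0 with P_{xx} < 0, so the point is a local maximum.
P(28/55, 17/55) = -116/55.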